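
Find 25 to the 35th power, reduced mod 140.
65

Repeated squaring. Binary of 35 = 100011.
25^1 ≡ 25 (mod 140); 25^2 ≡ 65 (mod 140); 25^4 ≡ 25 (mod 140); 25^8 ≡ 65 (mod 140); 25^16 ≡ 25 (mod 140); 25^32 ≡ 65 (mod 140)
25^35 = 25^1 × 25^2 × 25^32 ≡ 65 (mod 140)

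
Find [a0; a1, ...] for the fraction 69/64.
[1; 12, 1, 4]

Euclidean algorithm steps:
69 = 1 × 64 + 5
64 = 12 × 5 + 4
5 = 1 × 4 + 1
4 = 4 × 1 + 0
Continued fraction: [1; 12, 1, 4]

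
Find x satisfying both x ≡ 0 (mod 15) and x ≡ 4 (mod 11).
15

Using Chinese Remainder Theorem:
M = 15 × 11 = 165
M1 = 11, M2 = 15
y1 = 11^(-1) mod 15 = 11
y2 = 15^(-1) mod 11 = 3
x = (0×11×11 + 4×15×3) mod 165 = 15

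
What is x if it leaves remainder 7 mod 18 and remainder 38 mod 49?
871

Using Chinese Remainder Theorem:
M = 18 × 49 = 882
M1 = 49, M2 = 18
y1 = 49^(-1) mod 18 = 7
y2 = 18^(-1) mod 49 = 30
x = (7×49×7 + 38×18×30) mod 882 = 871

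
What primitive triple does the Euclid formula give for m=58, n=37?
(1995, 4292, 4733)

Euclid's formula: a = m² - n², b = 2mn, c = m² + n²
m = 58, n = 37
a = 58² - 37² = 3364 - 1369 = 1995
b = 2 × 58 × 37 = 4292
c = 58² + 37² = 3364 + 1369 = 4733
Verification: 1995² + 4292² = 3980025 + 18421264 = 22401289 = 4733² ✓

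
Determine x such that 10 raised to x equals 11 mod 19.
6

Baby-step giant-step with step n = ⌈√19⌉ = 5.
Baby steps 10^j mod 19 (j:value) for j=0..4: 0:1, 1:10, 2:5, 3:12, 4:6.
Giant-step multiplier: 10^(-5) ≡ 10^(18-5) = 10^13 ≡ 13 (mod 19).
Giant steps γ_i = 11·13^i mod 19: γ_0=11, γ_1=10 (in table at j=1).
x = i·n + j = 1·5 + 1 = 6.
Check: 10^6 ≡ 11 (mod 19).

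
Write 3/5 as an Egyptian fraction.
1/2 + 1/10

Greedy algorithm:
3/5: ceiling(5/3) = 2, use 1/2
1/10: ceiling(10/1) = 10, use 1/10
Result: 3/5 = 1/2 + 1/10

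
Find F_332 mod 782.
89

Matrix identity: Q^n = [[F_(n+1), F_n], [F_n, F_(n-1)]] with Q = [[1,1],[1,0]].
n = 332 = 101001100₂. Square-and-multiply, entries mod 782:
Q^1 = [[1,1],[1,0]]
Q^2 = (Q^1)² = [[2,1],[1,1]]
Q^5 = (Q^2)²·Q = [[8,5],[5,3]]
Q^10 = (Q^5)² = [[89,55],[55,34]]
Q^20 = (Q^10)² = [[780,509],[509,271]]
Q^41 = (Q^20)²·Q = [[314,243],[243,71]]
Q^83 = (Q^41)²·Q = [[178,463],[463,497]]
Q^166 = (Q^83)² = [[505,507],[507,780]]
Q^332 = (Q^166)² = [[646,89],[89,557]]
F_332 mod 782 = Q^332[0][1] = 89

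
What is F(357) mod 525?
362

Matrix identity: Q^n = [[F_(n+1), F_n], [F_n, F_(n-1)]] with Q = [[1,1],[1,0]].
n = 357 = 101100101₂. Square-and-multiply, entries mod 525:
Q^1 = [[1,1],[1,0]]
Q^2 = (Q^1)² = [[2,1],[1,1]]
Q^5 = (Q^2)²·Q = [[8,5],[5,3]]
Q^11 = (Q^5)²·Q = [[144,89],[89,55]]
Q^22 = (Q^11)² = [[307,386],[386,446]]
Q^44 = (Q^22)² = [[170,333],[333,362]]
Q^89 = (Q^44)²·Q = [[370,139],[139,231]]
Q^178 = (Q^89)² = [[296,64],[64,232]]
Q^357 = (Q^178)²·Q = [[29,362],[362,192]]
F_357 mod 525 = Q^357[0][1] = 362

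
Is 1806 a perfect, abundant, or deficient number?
abundant

Proper divisors of 1806: sum = 1 + 2 + 3 + 6 + 7 + 14 + 21 + 42 + 43 + 86 + 129 + 258 + 301 + 602 + 903 = 2418
Since 2418 > 1806, 1806 is abundant.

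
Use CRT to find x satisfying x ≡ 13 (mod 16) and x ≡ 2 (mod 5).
77

Using Chinese Remainder Theorem:
M = 16 × 5 = 80
M1 = 5, M2 = 16
y1 = 5^(-1) mod 16 = 13
y2 = 16^(-1) mod 5 = 1
x = (13×5×13 + 2×16×1) mod 80 = 77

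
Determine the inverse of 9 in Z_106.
59

gcd(9, 106) = 1, so the inverse exists.
Extended Euclidean algorithm on (106, 9):
106 = 11 × 9 + 7  ⟹  7 = (1)·106 + (-11)·9
9 = 1 × 7 + 2  ⟹  2 = (-1)·106 + (12)·9
7 = 3 × 2 + 1  ⟹  1 = (4)·106 + (-47)·9
So (-47)·9 ≡ 1 (mod 106), i.e. 9^(-1) ≡ -47 ≡ 59 (mod 106).
Check: 9 × 59 = 531 ≡ 1 (mod 106)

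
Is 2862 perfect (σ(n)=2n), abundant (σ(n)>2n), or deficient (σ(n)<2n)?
abundant

Proper divisors of 2862: sum = 1 + 2 + 3 + 6 + 9 + 18 + 27 + 53 + 54 + 106 + 159 + 318 + 477 + 954 + 1431 = 3618
Since 3618 > 2862, 2862 is abundant.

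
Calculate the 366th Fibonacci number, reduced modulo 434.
132

Matrix identity: Q^n = [[F_(n+1), F_n], [F_n, F_(n-1)]] with Q = [[1,1],[1,0]].
n = 366 = 101101110₂. Square-and-multiply, entries mod 434:
Q^1 = [[1,1],[1,0]]
Q^2 = (Q^1)² = [[2,1],[1,1]]
Q^5 = (Q^2)²·Q = [[8,5],[5,3]]
Q^11 = (Q^5)²·Q = [[144,89],[89,55]]
Q^22 = (Q^11)² = [[13,351],[351,96]]
Q^45 = (Q^22)²·Q = [[181,114],[114,67]]
Q^91 = (Q^45)²·Q = [[249,187],[187,62]]
Q^183 = (Q^91)²·Q = [[189,188],[188,1]]
Q^366 = (Q^183)² = [[323,132],[132,191]]
F_366 mod 434 = Q^366[0][1] = 132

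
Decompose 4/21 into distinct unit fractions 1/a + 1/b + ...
1/6 + 1/42

Greedy algorithm:
4/21: ceiling(21/4) = 6, use 1/6
1/42: ceiling(42/1) = 42, use 1/42
Result: 4/21 = 1/6 + 1/42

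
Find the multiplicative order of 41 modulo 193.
192

193 is prime, so ord(41) divides φ(193) = 192.
Divisors of 192: 1, 2, 3, 4, 6, 8, 12, 16, 24, 32, 48, 64, 96, 192.
Repeated squaring: 41^1 ≡ 41, 41^2 ≡ 137, 41^4 ≡ 48, 41^8 ≡ 181, 41^16 ≡ 144, 41^32 ≡ 85, 41^64 ≡ 84, 41^128 ≡ 108 (mod 193).
Test 41^d mod 193 for each divisor d in increasing order:
41^1 ≡ 41
41^2 ≡ 137
41^3 = 41^2·41^1 ≡ 20
41^4 ≡ 48
41^6 = 41^4·41^2 ≡ 14
41^8 ≡ 181
41^12 = 41^8·41^4 ≡ 3
41^16 ≡ 144
41^24 = 41^16·41^8 ≡ 9
41^32 ≡ 85
41^48 = 41^32·41^16 ≡ 81
41^64 ≡ 84
41^96 = 41^64·41^32 ≡ 192
41^192 = 41^128·41^64 ≡ 1  ← first divisor giving 1
The order is 192.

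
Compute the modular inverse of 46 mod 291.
19

gcd(46, 291) = 1, so the inverse exists.
Extended Euclidean algorithm on (291, 46):
291 = 6 × 46 + 15  ⟹  15 = (1)·291 + (-6)·46
46 = 3 × 15 + 1  ⟹  1 = (-3)·291 + (19)·46
So (19)·46 ≡ 1 (mod 291), i.e. 46^(-1) ≡ 19 (mod 291).
Check: 46 × 19 = 874 ≡ 1 (mod 291)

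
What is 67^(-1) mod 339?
253

gcd(67, 339) = 1, so the inverse exists.
Extended Euclidean algorithm on (339, 67):
339 = 5 × 67 + 4  ⟹  4 = (1)·339 + (-5)·67
67 = 16 × 4 + 3  ⟹  3 = (-16)·339 + (81)·67
4 = 1 × 3 + 1  ⟹  1 = (17)·339 + (-86)·67
So (-86)·67 ≡ 1 (mod 339), i.e. 67^(-1) ≡ -86 ≡ 253 (mod 339).
Check: 67 × 253 = 16951 ≡ 1 (mod 339)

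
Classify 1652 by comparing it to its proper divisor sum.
abundant

Proper divisors of 1652: sum = 1 + 2 + 4 + 7 + 14 + 28 + 59 + 118 + 236 + 413 + 826 = 1708
Since 1708 > 1652, 1652 is abundant.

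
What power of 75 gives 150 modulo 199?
65

Baby-step giant-step with step n = ⌈√199⌉ = 15.
Baby steps 75^j mod 199 (j:value) for j=0..14: 0:1, 1:75, 2:53, 3:194, 4:23, 5:133, 6:25, 7:84, 8:131, 9:74, 10:177, 11:141, 12:28, 13:110, 14:91.
Giant-step multiplier: 75^(-15) ≡ 75^(198-15) = 75^183 ≡ 27 (mod 199).
Giant steps γ_i = 150·27^i mod 199: γ_0=150, γ_1=70, γ_2=99, γ_3=86, γ_4=133 (in table at j=5).
x = i·n + j = 4·15 + 5 = 65.
Check: 75^65 ≡ 150 (mod 199).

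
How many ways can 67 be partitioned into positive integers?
2679689

p(n) counts ways to write n as a sum of positive integers (order ignored).
Euler's pentagonal recurrence: p(k) = p(k-1) + p(k-2) - p(k-5) - p(k-7) + p(k-12) + p(k-15) - ... (offsets j(3j∓1)/2, signs ++--, p(0)=1, p(<0)=0).
DP table for k = 0..66: p(0)=1, p(1)=1, p(2)=2, p(3)=3, p(4)=5, p(5)=7, p(6)=11, p(7)=15, p(8)=22, p(9)=30, p(10)=42, p(11)=56, p(12)=77, p(13)=101, p(14)=135, p(15)=176, p(16)=231, p(17)=297, p(18)=385, p(19)=490, p(20)=627, p(21)=792, p(22)=1002, p(23)=1255, p(24)=1575, p(25)=1958, p(26)=2436, p(27)=3010, p(28)=3718, p(29)=4565, p(30)=5604, p(31)=6842, p(32)=8349, p(33)=10143, p(34)=12310, p(35)=14883, p(36)=17977, p(37)=21637, p(38)=26015, p(39)=31185, p(40)=37338, p(41)=44583, p(42)=53174, p(43)=63261, p(44)=75175, p(45)=89134, p(46)=105558, p(47)=124754, p(48)=147273, p(49)=173525, p(50)=204226, p(51)=239943, p(52)=281589, p(53)=329931, p(54)=386155, p(55)=451276, p(56)=526823, p(57)=614154, p(58)=715220, p(59)=831820, p(60)=966467, p(61)=1121505, p(62)=1300156, p(63)=1505499, p(64)=1741630, p(65)=2012558, p(66)=2323520.
Final step: p(67) = p(66) + p(65) - p(62) - p(60) + p(55) + p(52) - p(45) - p(41) + p(32) + p(27) - p(16) - p(10)
= 2323520 + 2012558 - 1300156 - 966467 + 451276 + 281589 - 89134 - 44583 + 8349 + 3010 - 231 - 42
= 2679689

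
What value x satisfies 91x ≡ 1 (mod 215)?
26

gcd(91, 215) = 1, so the inverse exists.
Extended Euclidean algorithm on (215, 91):
215 = 2 × 91 + 33  ⟹  33 = (1)·215 + (-2)·91
91 = 2 × 33 + 25  ⟹  25 = (-2)·215 + (5)·91
33 = 1 × 25 + 8  ⟹  8 = (3)·215 + (-7)·91
25 = 3 × 8 + 1  ⟹  1 = (-11)·215 + (26)·91
So (26)·91 ≡ 1 (mod 215), i.e. 91^(-1) ≡ 26 (mod 215).
Check: 91 × 26 = 2366 ≡ 1 (mod 215)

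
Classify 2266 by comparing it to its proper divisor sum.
deficient

Proper divisors of 2266: sum = 1 + 2 + 11 + 22 + 103 + 206 + 1133 = 1478
Since 1478 < 2266, 2266 is deficient.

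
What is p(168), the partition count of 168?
228204732751

p(n) counts ways to write n as a sum of positive integers (order ignored).
Euler's pentagonal recurrence: p(k) = p(k-1) + p(k-2) - p(k-5) - p(k-7) + p(k-12) + p(k-15) - ... (offsets j(3j∓1)/2, signs ++--, p(0)=1, p(<0)=0).
DP table for k = 0..167: p(0)=1, p(1)=1, p(2)=2, p(3)=3, p(4)=5, p(5)=7, p(6)=11, p(7)=15, p(8)=22, p(9)=30, p(10)=42, p(11)=56, p(12)=77, p(13)=101, p(14)=135, p(15)=176, p(16)=231, p(17)=297, p(18)=385, p(19)=490, p(20)=627, p(21)=792, p(22)=1002, p(23)=1255, p(24)=1575, p(25)=1958, p(26)=2436, p(27)=3010, p(28)=3718, p(29)=4565, p(30)=5604, p(31)=6842, p(32)=8349, p(33)=10143, p(34)=12310, p(35)=14883, p(36)=17977, p(37)=21637, p(38)=26015, p(39)=31185, p(40)=37338, p(41)=44583, p(42)=53174, p(43)=63261, p(44)=75175, p(45)=89134, p(46)=105558, p(47)=124754, p(48)=147273, p(49)=173525, p(50)=204226, p(51)=239943, p(52)=281589, p(53)=329931, p(54)=386155, p(55)=451276, p(56)=526823, p(57)=614154, p(58)=715220, p(59)=831820, p(60)=966467, p(61)=1121505, p(62)=1300156, p(63)=1505499, p(64)=1741630, p(65)=2012558, p(66)=2323520, p(67)=2679689, p(68)=3087735, p(69)=3554345, p(70)=4087968, p(71)=4697205, p(72)=5392783, p(73)=6185689, p(74)=7089500, p(75)=8118264, p(76)=9289091, p(77)=10619863, p(78)=12132164, p(79)=13848650, p(80)=15796476, p(81)=18004327, p(82)=20506255, p(83)=23338469, p(84)=26543660, p(85)=30167357, p(86)=34262962, p(87)=38887673, p(88)=44108109, p(89)=49995925, p(90)=56634173, p(91)=64112359, p(92)=72533807, p(93)=82010177, p(94)=92669720, p(95)=104651419, p(96)=118114304, p(97)=133230930, p(98)=150198136, p(99)=169229875, p(100)=190569292, p(101)=214481126, p(102)=241265379, p(103)=271248950, p(104)=304801365, p(105)=342325709, p(106)=384276336, p(107)=431149389, p(108)=483502844, p(109)=541946240, p(110)=607163746, p(111)=679903203, p(112)=761002156, p(113)=851376628, p(114)=952050665, p(115)=1064144451, p(116)=1188908248, p(117)=1327710076, p(118)=1482074143, p(119)=1653668665, p(120)=1844349560, p(121)=2056148051, p(122)=2291320912, p(123)=2552338241, p(124)=2841940500, p(125)=3163127352, p(126)=3519222692, p(127)=3913864295, p(128)=4351078600, p(129)=4835271870, p(130)=5371315400, p(131)=5964539504, p(132)=6620830889, p(133)=7346629512, p(134)=8149040695, p(135)=9035836076, p(136)=10015581680, p(137)=11097645016, p(138)=12292341831, p(139)=13610949895, p(140)=15065878135, p(141)=16670689208, p(142)=18440293320, p(143)=20390982757, p(144)=22540654445, p(145)=24908858009, p(146)=27517052599, p(147)=30388671978, p(148)=33549419497, p(149)=37027355200, p(150)=40853235313, p(151)=45060624582, p(152)=49686288421, p(153)=54770336324, p(154)=60356673280, p(155)=66493182097, p(156)=73232243759, p(157)=80630964769, p(158)=88751778802, p(159)=97662728555, p(160)=107438159466, p(161)=118159068427, p(162)=129913904637, p(163)=142798995930, p(164)=156919475295, p(165)=172389800255, p(166)=189334822579, p(167)=207890420102.
Final step: p(168) = p(167) + p(166) - p(163) - p(161) + p(156) + p(153) - p(146) - p(142) + p(133) + p(128) - p(117) - p(111) + p(98) + p(91) - p(76) - p(68) + p(51) + p(42) - p(23) - p(13)
= 207890420102 + 189334822579 - 142798995930 - 118159068427 + 73232243759 + 54770336324 - 27517052599 - 18440293320 + 7346629512 + 4351078600 - 1327710076 - 679903203 + 150198136 + 64112359 - 9289091 - 3087735 + 239943 + 53174 - 1255 - 101
= 228204732751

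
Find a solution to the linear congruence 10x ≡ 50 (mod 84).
x ≡ 5 (mod 42)

gcd(10, 84) = 2, which divides 50, so solutions exist.
Divide through by 2: 5x ≡ 25 (mod 42).
Find 5^(-1) mod 42 by the extended Euclidean algorithm:
42 = 8 × 5 + 2  ⟹  2 = (1)·42 + (-8)·5
5 = 2 × 2 + 1  ⟹  1 = (-2)·42 + (17)·5
So (17)·5 ≡ 1 (mod 42), i.e. 5^(-1) ≡ 17 (mod 42).
x ≡ 17 × 25 = 425 ≡ 5 (mod 42).
Check: 10 × 5 = 50 ≡ 50 (mod 84).
x ≡ 5 (mod 42), giving 2 solutions mod 84.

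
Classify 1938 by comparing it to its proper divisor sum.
abundant

Proper divisors of 1938: sum = 1 + 2 + 3 + 6 + 17 + 19 + 34 + 38 + 51 + 57 + 102 + 114 + 323 + 646 + 969 = 2382
Since 2382 > 1938, 1938 is abundant.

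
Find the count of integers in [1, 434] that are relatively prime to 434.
180

434 = 2 × 7 × 31
φ(n) = n × ∏(1 - 1/p) for each prime p dividing n
φ(434) = 434 × (1 - 1/2) × (1 - 1/7) × (1 - 1/31) = 180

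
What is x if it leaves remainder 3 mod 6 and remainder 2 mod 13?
15

Using Chinese Remainder Theorem:
M = 6 × 13 = 78
M1 = 13, M2 = 6
y1 = 13^(-1) mod 6 = 1
y2 = 6^(-1) mod 13 = 11
x = (3×13×1 + 2×6×11) mod 78 = 15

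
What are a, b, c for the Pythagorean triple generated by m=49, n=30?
(1501, 2940, 3301)

Euclid's formula: a = m² - n², b = 2mn, c = m² + n²
m = 49, n = 30
a = 49² - 30² = 2401 - 900 = 1501
b = 2 × 49 × 30 = 2940
c = 49² + 30² = 2401 + 900 = 3301
Verification: 1501² + 2940² = 2253001 + 8643600 = 10896601 = 3301² ✓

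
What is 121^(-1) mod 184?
73

gcd(121, 184) = 1, so the inverse exists.
Extended Euclidean algorithm on (184, 121):
184 = 1 × 121 + 63  ⟹  63 = (1)·184 + (-1)·121
121 = 1 × 63 + 58  ⟹  58 = (-1)·184 + (2)·121
63 = 1 × 58 + 5  ⟹  5 = (2)·184 + (-3)·121
58 = 11 × 5 + 3  ⟹  3 = (-23)·184 + (35)·121
5 = 1 × 3 + 2  ⟹  2 = (25)·184 + (-38)·121
3 = 1 × 2 + 1  ⟹  1 = (-48)·184 + (73)·121
So (73)·121 ≡ 1 (mod 184), i.e. 121^(-1) ≡ 73 (mod 184).
Check: 121 × 73 = 8833 ≡ 1 (mod 184)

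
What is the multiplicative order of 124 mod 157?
39

157 is prime, so ord(124) divides φ(157) = 156.
Divisors of 156: 1, 2, 3, 4, 6, 12, 13, 26, 39, 52, 78, 156.
Repeated squaring: 124^1 ≡ 124, 124^2 ≡ 147, 124^4 ≡ 100, 124^8 ≡ 109, 124^16 ≡ 106, 124^32 ≡ 89, 124^64 ≡ 71, 124^128 ≡ 17 (mod 157).
Test 124^d mod 157 for each divisor d in increasing order:
124^1 ≡ 124
124^2 ≡ 147
124^3 = 124^2·124^1 ≡ 16
124^4 ≡ 100
124^6 = 124^4·124^2 ≡ 99
124^12 = 124^8·124^4 ≡ 67
124^13 = 124^8·124^4·124^1 ≡ 144
124^26 = 124^16·124^8·124^2 ≡ 12
124^39 = 124^32·124^4·124^2·124^1 ≡ 1  ← first divisor giving 1
The order is 39.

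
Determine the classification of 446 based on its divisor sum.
deficient

Proper divisors of 446: sum = 1 + 2 + 223 = 226
Since 226 < 446, 446 is deficient.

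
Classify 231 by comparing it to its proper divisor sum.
deficient

Proper divisors of 231: sum = 1 + 3 + 7 + 11 + 21 + 33 + 77 = 153
Since 153 < 231, 231 is deficient.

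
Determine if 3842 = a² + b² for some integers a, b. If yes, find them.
11² + 61² (a=11, b=61)

Factorization: 3842 = 2 × 17 × 113
By Fermat: n is sum of two squares iff every prime p ≡ 3 (mod 4) appears to even power.
All primes ≡ 3 (mod 4) appear to even power.
Search a = 0, 1, 2, … for 3842 - a² a perfect square: first hit at a = 11: 3842 - 121 = 3721 = 61².
3842 = 11² + 61² = 121 + 3721 ✓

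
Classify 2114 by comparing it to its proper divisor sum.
deficient

Proper divisors of 2114: sum = 1 + 2 + 7 + 14 + 151 + 302 + 1057 = 1534
Since 1534 < 2114, 2114 is deficient.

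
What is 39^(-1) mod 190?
39

gcd(39, 190) = 1, so the inverse exists.
Extended Euclidean algorithm on (190, 39):
190 = 4 × 39 + 34  ⟹  34 = (1)·190 + (-4)·39
39 = 1 × 34 + 5  ⟹  5 = (-1)·190 + (5)·39
34 = 6 × 5 + 4  ⟹  4 = (7)·190 + (-34)·39
5 = 1 × 4 + 1  ⟹  1 = (-8)·190 + (39)·39
So (39)·39 ≡ 1 (mod 190), i.e. 39^(-1) ≡ 39 (mod 190).
Check: 39 × 39 = 1521 ≡ 1 (mod 190)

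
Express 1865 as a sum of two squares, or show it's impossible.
4² + 43² (a=4, b=43)

Factorization: 1865 = 5 × 373
By Fermat: n is sum of two squares iff every prime p ≡ 3 (mod 4) appears to even power.
All primes ≡ 3 (mod 4) appear to even power.
Search a = 0, 1, 2, … for 1865 - a² a perfect square: first hit at a = 4: 1865 - 16 = 1849 = 43².
1865 = 4² + 43² = 16 + 1849 ✓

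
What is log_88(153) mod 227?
203

Baby-step giant-step with step n = ⌈√227⌉ = 16.
Baby steps 88^j mod 227 (j:value) for j=0..15: 0:1, 1:88, 2:26, 3:18, 4:222, 5:14, 6:97, 7:137, 8:25, 9:157, 10:196, 11:223, 12:102, 13:123, 14:155, 15:20.
Giant-step multiplier: 88^(-16) ≡ 88^(226-16) = 88^210 ≡ 77 (mod 227).
Giant steps γ_i = 153·77^i mod 227: γ_0=153, γ_1=204, γ_2=45, γ_3=60, γ_4=80, γ_5=31, γ_6=117, γ_7=156, γ_8=208, γ_9=126, γ_10=168, γ_11=224, γ_12=223 (in table at j=11).
x = i·n + j = 12·16 + 11 = 203.
Check: 88^203 ≡ 153 (mod 227).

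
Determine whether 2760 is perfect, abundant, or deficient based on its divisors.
abundant

Proper divisors of 2760: sum = 1 + 2 + 3 + 4 + 5 + 6 + 8 + 10 + ... + 552 + 690 + 920 + 1380 (31 divisors) = 5880
Since 5880 > 2760, 2760 is abundant.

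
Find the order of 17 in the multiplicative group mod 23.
22

23 is prime, so ord(17) divides φ(23) = 22.
Divisors of 22: 1, 2, 11, 22.
Repeated squaring: 17^1 ≡ 17, 17^2 ≡ 13, 17^4 ≡ 8, 17^8 ≡ 18, 17^16 ≡ 2 (mod 23).
Test 17^d mod 23 for each divisor d in increasing order:
17^1 ≡ 17
17^2 ≡ 13
17^11 = 17^8·17^2·17^1 ≡ 22
17^22 = 17^16·17^4·17^2 ≡ 1  ← first divisor giving 1
The order is 22.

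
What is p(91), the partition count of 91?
64112359

p(n) counts ways to write n as a sum of positive integers (order ignored).
Euler's pentagonal recurrence: p(k) = p(k-1) + p(k-2) - p(k-5) - p(k-7) + p(k-12) + p(k-15) - ... (offsets j(3j∓1)/2, signs ++--, p(0)=1, p(<0)=0).
DP table for k = 0..90: p(0)=1, p(1)=1, p(2)=2, p(3)=3, p(4)=5, p(5)=7, p(6)=11, p(7)=15, p(8)=22, p(9)=30, p(10)=42, p(11)=56, p(12)=77, p(13)=101, p(14)=135, p(15)=176, p(16)=231, p(17)=297, p(18)=385, p(19)=490, p(20)=627, p(21)=792, p(22)=1002, p(23)=1255, p(24)=1575, p(25)=1958, p(26)=2436, p(27)=3010, p(28)=3718, p(29)=4565, p(30)=5604, p(31)=6842, p(32)=8349, p(33)=10143, p(34)=12310, p(35)=14883, p(36)=17977, p(37)=21637, p(38)=26015, p(39)=31185, p(40)=37338, p(41)=44583, p(42)=53174, p(43)=63261, p(44)=75175, p(45)=89134, p(46)=105558, p(47)=124754, p(48)=147273, p(49)=173525, p(50)=204226, p(51)=239943, p(52)=281589, p(53)=329931, p(54)=386155, p(55)=451276, p(56)=526823, p(57)=614154, p(58)=715220, p(59)=831820, p(60)=966467, p(61)=1121505, p(62)=1300156, p(63)=1505499, p(64)=1741630, p(65)=2012558, p(66)=2323520, p(67)=2679689, p(68)=3087735, p(69)=3554345, p(70)=4087968, p(71)=4697205, p(72)=5392783, p(73)=6185689, p(74)=7089500, p(75)=8118264, p(76)=9289091, p(77)=10619863, p(78)=12132164, p(79)=13848650, p(80)=15796476, p(81)=18004327, p(82)=20506255, p(83)=23338469, p(84)=26543660, p(85)=30167357, p(86)=34262962, p(87)=38887673, p(88)=44108109, p(89)=49995925, p(90)=56634173.
Final step: p(91) = p(90) + p(89) - p(86) - p(84) + p(79) + p(76) - p(69) - p(65) + p(56) + p(51) - p(40) - p(34) + p(21) + p(14)
= 56634173 + 49995925 - 34262962 - 26543660 + 13848650 + 9289091 - 3554345 - 2012558 + 526823 + 239943 - 37338 - 12310 + 792 + 135
= 64112359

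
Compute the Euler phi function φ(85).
64

85 = 5 × 17
φ(n) = n × ∏(1 - 1/p) for each prime p dividing n
φ(85) = 85 × (1 - 1/5) × (1 - 1/17) = 64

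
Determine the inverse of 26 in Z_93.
68

gcd(26, 93) = 1, so the inverse exists.
Extended Euclidean algorithm on (93, 26):
93 = 3 × 26 + 15  ⟹  15 = (1)·93 + (-3)·26
26 = 1 × 15 + 11  ⟹  11 = (-1)·93 + (4)·26
15 = 1 × 11 + 4  ⟹  4 = (2)·93 + (-7)·26
11 = 2 × 4 + 3  ⟹  3 = (-5)·93 + (18)·26
4 = 1 × 3 + 1  ⟹  1 = (7)·93 + (-25)·26
So (-25)·26 ≡ 1 (mod 93), i.e. 26^(-1) ≡ -25 ≡ 68 (mod 93).
Check: 26 × 68 = 1768 ≡ 1 (mod 93)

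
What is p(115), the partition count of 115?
1064144451

p(n) counts ways to write n as a sum of positive integers (order ignored).
Euler's pentagonal recurrence: p(k) = p(k-1) + p(k-2) - p(k-5) - p(k-7) + p(k-12) + p(k-15) - ... (offsets j(3j∓1)/2, signs ++--, p(0)=1, p(<0)=0).
DP table for k = 0..114: p(0)=1, p(1)=1, p(2)=2, p(3)=3, p(4)=5, p(5)=7, p(6)=11, p(7)=15, p(8)=22, p(9)=30, p(10)=42, p(11)=56, p(12)=77, p(13)=101, p(14)=135, p(15)=176, p(16)=231, p(17)=297, p(18)=385, p(19)=490, p(20)=627, p(21)=792, p(22)=1002, p(23)=1255, p(24)=1575, p(25)=1958, p(26)=2436, p(27)=3010, p(28)=3718, p(29)=4565, p(30)=5604, p(31)=6842, p(32)=8349, p(33)=10143, p(34)=12310, p(35)=14883, p(36)=17977, p(37)=21637, p(38)=26015, p(39)=31185, p(40)=37338, p(41)=44583, p(42)=53174, p(43)=63261, p(44)=75175, p(45)=89134, p(46)=105558, p(47)=124754, p(48)=147273, p(49)=173525, p(50)=204226, p(51)=239943, p(52)=281589, p(53)=329931, p(54)=386155, p(55)=451276, p(56)=526823, p(57)=614154, p(58)=715220, p(59)=831820, p(60)=966467, p(61)=1121505, p(62)=1300156, p(63)=1505499, p(64)=1741630, p(65)=2012558, p(66)=2323520, p(67)=2679689, p(68)=3087735, p(69)=3554345, p(70)=4087968, p(71)=4697205, p(72)=5392783, p(73)=6185689, p(74)=7089500, p(75)=8118264, p(76)=9289091, p(77)=10619863, p(78)=12132164, p(79)=13848650, p(80)=15796476, p(81)=18004327, p(82)=20506255, p(83)=23338469, p(84)=26543660, p(85)=30167357, p(86)=34262962, p(87)=38887673, p(88)=44108109, p(89)=49995925, p(90)=56634173, p(91)=64112359, p(92)=72533807, p(93)=82010177, p(94)=92669720, p(95)=104651419, p(96)=118114304, p(97)=133230930, p(98)=150198136, p(99)=169229875, p(100)=190569292, p(101)=214481126, p(102)=241265379, p(103)=271248950, p(104)=304801365, p(105)=342325709, p(106)=384276336, p(107)=431149389, p(108)=483502844, p(109)=541946240, p(110)=607163746, p(111)=679903203, p(112)=761002156, p(113)=851376628, p(114)=952050665.
Final step: p(115) = p(114) + p(113) - p(110) - p(108) + p(103) + p(100) - p(93) - p(89) + p(80) + p(75) - p(64) - p(58) + p(45) + p(38) - p(23) - p(15)
= 952050665 + 851376628 - 607163746 - 483502844 + 271248950 + 190569292 - 82010177 - 49995925 + 15796476 + 8118264 - 1741630 - 715220 + 89134 + 26015 - 1255 - 176
= 1064144451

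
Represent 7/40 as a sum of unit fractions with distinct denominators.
1/6 + 1/120

Greedy algorithm:
7/40: ceiling(40/7) = 6, use 1/6
1/120: ceiling(120/1) = 120, use 1/120
Result: 7/40 = 1/6 + 1/120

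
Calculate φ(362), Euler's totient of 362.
180

362 = 2 × 181
φ(n) = n × ∏(1 - 1/p) for each prime p dividing n
φ(362) = 362 × (1 - 1/2) × (1 - 1/181) = 180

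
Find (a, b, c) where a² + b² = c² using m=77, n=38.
(4485, 5852, 7373)

Euclid's formula: a = m² - n², b = 2mn, c = m² + n²
m = 77, n = 38
a = 77² - 38² = 5929 - 1444 = 4485
b = 2 × 77 × 38 = 5852
c = 77² + 38² = 5929 + 1444 = 7373
Verification: 4485² + 5852² = 20115225 + 34245904 = 54361129 = 7373² ✓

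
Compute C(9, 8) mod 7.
2

Using Lucas' theorem:
Write n=9 and k=8 in base 7:
n in base 7: [1, 2]
k in base 7: [1, 1]
C(9,8) mod 7 = ∏ C(n_i, k_i) mod 7
Digit binomials (mod 7): C(1,1) = 1; C(2,1) = 2
Product: 1 × 2 = 2 ≡ 2 (mod 7)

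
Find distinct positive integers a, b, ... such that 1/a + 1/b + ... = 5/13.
1/3 + 1/20 + 1/780

Greedy algorithm:
5/13: ceiling(13/5) = 3, use 1/3
2/39: ceiling(39/2) = 20, use 1/20
1/780: ceiling(780/1) = 780, use 1/780
Result: 5/13 = 1/3 + 1/20 + 1/780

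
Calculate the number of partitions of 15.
176

p(n) counts ways to write n as a sum of positive integers (order ignored).
Euler's pentagonal recurrence: p(k) = p(k-1) + p(k-2) - p(k-5) - p(k-7) + p(k-12) + p(k-15) - ... (offsets j(3j∓1)/2, signs ++--, p(0)=1, p(<0)=0).
DP table for k = 0..14: p(0)=1, p(1)=1, p(2)=2, p(3)=3, p(4)=5, p(5)=7, p(6)=11, p(7)=15, p(8)=22, p(9)=30, p(10)=42, p(11)=56, p(12)=77, p(13)=101, p(14)=135.
Final step: p(15) = p(14) + p(13) - p(10) - p(8) + p(3) + p(0)
= 135 + 101 - 42 - 22 + 3 + 1
= 176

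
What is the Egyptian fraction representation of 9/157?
1/18 + 1/566 + 1/399879

Greedy algorithm:
9/157: ceiling(157/9) = 18, use 1/18
5/2826: ceiling(2826/5) = 566, use 1/566
1/399879: ceiling(399879/1) = 399879, use 1/399879
Result: 9/157 = 1/18 + 1/566 + 1/399879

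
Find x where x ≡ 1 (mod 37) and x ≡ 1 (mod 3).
1

Using Chinese Remainder Theorem:
M = 37 × 3 = 111
M1 = 3, M2 = 37
y1 = 3^(-1) mod 37 = 25
y2 = 37^(-1) mod 3 = 1
x = (1×3×25 + 1×37×1) mod 111 = 1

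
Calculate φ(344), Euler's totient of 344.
168

344 = 2^3 × 43
φ(n) = n × ∏(1 - 1/p) for each prime p dividing n
φ(344) = 344 × (1 - 1/2) × (1 - 1/43) = 168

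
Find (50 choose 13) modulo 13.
3

Using Lucas' theorem:
Write n=50 and k=13 in base 13:
n in base 13: [3, 11]
k in base 13: [1, 0]
C(50,13) mod 13 = ∏ C(n_i, k_i) mod 13
Digit binomials (mod 13): C(3,1) = 3; C(11,0) = 1
Product: 3 × 1 = 3 ≡ 3 (mod 13)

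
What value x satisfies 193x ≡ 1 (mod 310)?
257

gcd(193, 310) = 1, so the inverse exists.
Extended Euclidean algorithm on (310, 193):
310 = 1 × 193 + 117  ⟹  117 = (1)·310 + (-1)·193
193 = 1 × 117 + 76  ⟹  76 = (-1)·310 + (2)·193
117 = 1 × 76 + 41  ⟹  41 = (2)·310 + (-3)·193
76 = 1 × 41 + 35  ⟹  35 = (-3)·310 + (5)·193
41 = 1 × 35 + 6  ⟹  6 = (5)·310 + (-8)·193
35 = 5 × 6 + 5  ⟹  5 = (-28)·310 + (45)·193
6 = 1 × 5 + 1  ⟹  1 = (33)·310 + (-53)·193
So (-53)·193 ≡ 1 (mod 310), i.e. 193^(-1) ≡ -53 ≡ 257 (mod 310).
Check: 193 × 257 = 49601 ≡ 1 (mod 310)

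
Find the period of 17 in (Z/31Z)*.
30

31 is prime, so ord(17) divides φ(31) = 30.
Divisors of 30: 1, 2, 3, 5, 6, 10, 15, 30.
Repeated squaring: 17^1 ≡ 17, 17^2 ≡ 10, 17^4 ≡ 7, 17^8 ≡ 18, 17^16 ≡ 14 (mod 31).
Test 17^d mod 31 for each divisor d in increasing order:
17^1 ≡ 17
17^2 ≡ 10
17^3 = 17^2·17^1 ≡ 15
17^5 = 17^4·17^1 ≡ 26
17^6 = 17^4·17^2 ≡ 8
17^10 = 17^8·17^2 ≡ 25
17^15 = 17^8·17^4·17^2·17^1 ≡ 30
17^30 = 17^16·17^8·17^4·17^2 ≡ 1  ← first divisor giving 1
The order is 30.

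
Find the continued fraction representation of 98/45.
[2; 5, 1, 1, 1, 2]

Euclidean algorithm steps:
98 = 2 × 45 + 8
45 = 5 × 8 + 5
8 = 1 × 5 + 3
5 = 1 × 3 + 2
3 = 1 × 2 + 1
2 = 2 × 1 + 0
Continued fraction: [2; 5, 1, 1, 1, 2]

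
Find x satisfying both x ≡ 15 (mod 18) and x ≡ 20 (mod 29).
339

Using Chinese Remainder Theorem:
M = 18 × 29 = 522
M1 = 29, M2 = 18
y1 = 29^(-1) mod 18 = 5
y2 = 18^(-1) mod 29 = 21
x = (15×29×5 + 20×18×21) mod 522 = 339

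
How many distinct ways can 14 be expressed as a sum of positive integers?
135

p(n) counts ways to write n as a sum of positive integers (order ignored).
Euler's pentagonal recurrence: p(k) = p(k-1) + p(k-2) - p(k-5) - p(k-7) + p(k-12) + p(k-15) - ... (offsets j(3j∓1)/2, signs ++--, p(0)=1, p(<0)=0).
DP table for k = 0..13: p(0)=1, p(1)=1, p(2)=2, p(3)=3, p(4)=5, p(5)=7, p(6)=11, p(7)=15, p(8)=22, p(9)=30, p(10)=42, p(11)=56, p(12)=77, p(13)=101.
Final step: p(14) = p(13) + p(12) - p(9) - p(7) + p(2)
= 101 + 77 - 30 - 15 + 2
= 135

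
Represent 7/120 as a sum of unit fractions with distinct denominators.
1/18 + 1/360

Greedy algorithm:
7/120: ceiling(120/7) = 18, use 1/18
1/360: ceiling(360/1) = 360, use 1/360
Result: 7/120 = 1/18 + 1/360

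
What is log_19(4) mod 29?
22

Baby-step giant-step with step n = ⌈√29⌉ = 6.
Baby steps 19^j mod 29 (j:value) for j=0..5: 0:1, 1:19, 2:13, 3:15, 4:24, 5:21.
Giant-step multiplier: 19^(-6) ≡ 19^(28-6) = 19^22 ≡ 4 (mod 29).
Giant steps γ_i = 4·4^i mod 29: γ_0=4, γ_1=16, γ_2=6, γ_3=24 (in table at j=4).
x = i·n + j = 3·6 + 4 = 22.
Check: 19^22 ≡ 4 (mod 29).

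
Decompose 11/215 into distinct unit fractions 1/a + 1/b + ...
1/20 + 1/860

Greedy algorithm:
11/215: ceiling(215/11) = 20, use 1/20
1/860: ceiling(860/1) = 860, use 1/860
Result: 11/215 = 1/20 + 1/860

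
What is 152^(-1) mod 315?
143

gcd(152, 315) = 1, so the inverse exists.
Extended Euclidean algorithm on (315, 152):
315 = 2 × 152 + 11  ⟹  11 = (1)·315 + (-2)·152
152 = 13 × 11 + 9  ⟹  9 = (-13)·315 + (27)·152
11 = 1 × 9 + 2  ⟹  2 = (14)·315 + (-29)·152
9 = 4 × 2 + 1  ⟹  1 = (-69)·315 + (143)·152
So (143)·152 ≡ 1 (mod 315), i.e. 152^(-1) ≡ 143 (mod 315).
Check: 152 × 143 = 21736 ≡ 1 (mod 315)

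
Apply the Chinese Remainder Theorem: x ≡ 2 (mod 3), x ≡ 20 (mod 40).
20

Using Chinese Remainder Theorem:
M = 3 × 40 = 120
M1 = 40, M2 = 3
y1 = 40^(-1) mod 3 = 1
y2 = 3^(-1) mod 40 = 27
x = (2×40×1 + 20×3×27) mod 120 = 20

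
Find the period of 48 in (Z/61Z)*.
6

61 is prime, so ord(48) divides φ(61) = 60.
Divisors of 60: 1, 2, 3, 4, 5, 6, 10, 12, 15, 20, 30, 60.
Repeated squaring: 48^1 ≡ 48, 48^2 ≡ 47, 48^4 ≡ 13, 48^8 ≡ 47, 48^16 ≡ 13, 48^32 ≡ 47 (mod 61).
Test 48^d mod 61 for each divisor d in increasing order:
48^1 ≡ 48
48^2 ≡ 47
48^3 = 48^2·48^1 ≡ 60
48^4 ≡ 13
48^5 = 48^4·48^1 ≡ 14
48^6 = 48^4·48^2 ≡ 1  ← first divisor giving 1
The order is 6.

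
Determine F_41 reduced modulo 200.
141

Matrix identity: Q^n = [[F_(n+1), F_n], [F_n, F_(n-1)]] with Q = [[1,1],[1,0]].
n = 41 = 101001₂. Square-and-multiply, entries mod 200:
Q^1 = [[1,1],[1,0]]
Q^2 = (Q^1)² = [[2,1],[1,1]]
Q^5 = (Q^2)²·Q = [[8,5],[5,3]]
Q^10 = (Q^5)² = [[89,55],[55,34]]
Q^20 = (Q^10)² = [[146,165],[165,181]]
Q^41 = (Q^20)²·Q = [[96,141],[141,155]]
F_41 mod 200 = Q^41[0][1] = 141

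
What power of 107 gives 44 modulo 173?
73

Baby-step giant-step with step n = ⌈√173⌉ = 14.
Baby steps 107^j mod 173 (j:value) for j=0..13: 0:1, 1:107, 2:31, 3:30, 4:96, 5:65, 6:35, 7:112, 8:47, 9:12, 10:73, 11:26, 12:14, 13:114.
Giant-step multiplier: 107^(-14) ≡ 107^(172-14) = 107^158 ≡ 116 (mod 173).
Giant steps γ_i = 44·116^i mod 173: γ_0=44, γ_1=87, γ_2=58, γ_3=154, γ_4=45, γ_5=30 (in table at j=3).
x = i·n + j = 5·14 + 3 = 73.
Check: 107^73 ≡ 44 (mod 173).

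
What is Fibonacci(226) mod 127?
64

Matrix identity: Q^n = [[F_(n+1), F_n], [F_n, F_(n-1)]] with Q = [[1,1],[1,0]].
n = 226 = 11100010₂. Square-and-multiply, entries mod 127:
Q^1 = [[1,1],[1,0]]
Q^3 = (Q^1)²·Q = [[3,2],[2,1]]
Q^7 = (Q^3)²·Q = [[21,13],[13,8]]
Q^14 = (Q^7)² = [[102,123],[123,106]]
Q^28 = (Q^14)² = [[6,57],[57,76]]
Q^56 = (Q^28)² = [[110,102],[102,8]]
Q^113 = (Q^56)²·Q = [[123,25],[25,98]]
Q^226 = (Q^113)² = [[6,64],[64,69]]
F_226 mod 127 = Q^226[0][1] = 64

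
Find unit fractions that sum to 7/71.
1/11 + 1/131 + 1/20463 + 1/523397499 + 1/365259922089209169

Greedy algorithm:
7/71: ceiling(71/7) = 11, use 1/11
6/781: ceiling(781/6) = 131, use 1/131
5/102311: ceiling(102311/5) = 20463, use 1/20463
4/2093589993: ceiling(2093589993/4) = 523397499, use 1/523397499
1/365259922089209169: ceiling(365259922089209169/1) = 365259922089209169, use 1/365259922089209169
Result: 7/71 = 1/11 + 1/131 + 1/20463 + 1/523397499 + 1/365259922089209169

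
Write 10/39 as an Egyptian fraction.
1/4 + 1/156

Greedy algorithm:
10/39: ceiling(39/10) = 4, use 1/4
1/156: ceiling(156/1) = 156, use 1/156
Result: 10/39 = 1/4 + 1/156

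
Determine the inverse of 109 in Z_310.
219

gcd(109, 310) = 1, so the inverse exists.
Extended Euclidean algorithm on (310, 109):
310 = 2 × 109 + 92  ⟹  92 = (1)·310 + (-2)·109
109 = 1 × 92 + 17  ⟹  17 = (-1)·310 + (3)·109
92 = 5 × 17 + 7  ⟹  7 = (6)·310 + (-17)·109
17 = 2 × 7 + 3  ⟹  3 = (-13)·310 + (37)·109
7 = 2 × 3 + 1  ⟹  1 = (32)·310 + (-91)·109
So (-91)·109 ≡ 1 (mod 310), i.e. 109^(-1) ≡ -91 ≡ 219 (mod 310).
Check: 109 × 219 = 23871 ≡ 1 (mod 310)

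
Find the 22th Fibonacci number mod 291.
251

Matrix identity: Q^n = [[F_(n+1), F_n], [F_n, F_(n-1)]] with Q = [[1,1],[1,0]].
n = 22 = 10110₂. Square-and-multiply, entries mod 291:
Q^1 = [[1,1],[1,0]]
Q^2 = (Q^1)² = [[2,1],[1,1]]
Q^5 = (Q^2)²·Q = [[8,5],[5,3]]
Q^11 = (Q^5)²·Q = [[144,89],[89,55]]
Q^22 = (Q^11)² = [[139,251],[251,179]]
F_22 mod 291 = Q^22[0][1] = 251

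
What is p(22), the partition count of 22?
1002

p(n) counts ways to write n as a sum of positive integers (order ignored).
Euler's pentagonal recurrence: p(k) = p(k-1) + p(k-2) - p(k-5) - p(k-7) + p(k-12) + p(k-15) - ... (offsets j(3j∓1)/2, signs ++--, p(0)=1, p(<0)=0).
DP table for k = 0..21: p(0)=1, p(1)=1, p(2)=2, p(3)=3, p(4)=5, p(5)=7, p(6)=11, p(7)=15, p(8)=22, p(9)=30, p(10)=42, p(11)=56, p(12)=77, p(13)=101, p(14)=135, p(15)=176, p(16)=231, p(17)=297, p(18)=385, p(19)=490, p(20)=627, p(21)=792.
Final step: p(22) = p(21) + p(20) - p(17) - p(15) + p(10) + p(7) - p(0)
= 792 + 627 - 297 - 176 + 42 + 15 - 1
= 1002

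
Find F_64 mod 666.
411

Matrix identity: Q^n = [[F_(n+1), F_n], [F_n, F_(n-1)]] with Q = [[1,1],[1,0]].
n = 64 = 1000000₂. Square-and-multiply, entries mod 666:
Q^1 = [[1,1],[1,0]]
Q^2 = (Q^1)² = [[2,1],[1,1]]
Q^4 = (Q^2)² = [[5,3],[3,2]]
Q^8 = (Q^4)² = [[34,21],[21,13]]
Q^16 = (Q^8)² = [[265,321],[321,610]]
Q^32 = (Q^16)² = [[106,489],[489,283]]
Q^64 = (Q^32)² = [[607,411],[411,196]]
F_64 mod 666 = Q^64[0][1] = 411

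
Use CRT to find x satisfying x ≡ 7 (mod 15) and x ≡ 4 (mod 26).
82

Using Chinese Remainder Theorem:
M = 15 × 26 = 390
M1 = 26, M2 = 15
y1 = 26^(-1) mod 15 = 11
y2 = 15^(-1) mod 26 = 7
x = (7×26×11 + 4×15×7) mod 390 = 82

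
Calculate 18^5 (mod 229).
89

Repeated squaring. Binary of 5 = 101.
18^1 ≡ 18 (mod 229); 18^2 ≡ 95 (mod 229); 18^4 ≡ 94 (mod 229)
18^5 = 18^1 × 18^4 ≡ 89 (mod 229)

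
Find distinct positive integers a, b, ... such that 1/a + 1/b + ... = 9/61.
1/7 + 1/214 + 1/91378

Greedy algorithm:
9/61: ceiling(61/9) = 7, use 1/7
2/427: ceiling(427/2) = 214, use 1/214
1/91378: ceiling(91378/1) = 91378, use 1/91378
Result: 9/61 = 1/7 + 1/214 + 1/91378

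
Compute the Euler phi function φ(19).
18

19 = 19
φ(n) = n × ∏(1 - 1/p) for each prime p dividing n
φ(19) = 19 × (1 - 1/19) = 18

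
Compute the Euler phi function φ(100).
40

100 = 2^2 × 5^2
φ(n) = n × ∏(1 - 1/p) for each prime p dividing n
φ(100) = 100 × (1 - 1/2) × (1 - 1/5) = 40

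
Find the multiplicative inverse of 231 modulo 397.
55

gcd(231, 397) = 1, so the inverse exists.
Extended Euclidean algorithm on (397, 231):
397 = 1 × 231 + 166  ⟹  166 = (1)·397 + (-1)·231
231 = 1 × 166 + 65  ⟹  65 = (-1)·397 + (2)·231
166 = 2 × 65 + 36  ⟹  36 = (3)·397 + (-5)·231
65 = 1 × 36 + 29  ⟹  29 = (-4)·397 + (7)·231
36 = 1 × 29 + 7  ⟹  7 = (7)·397 + (-12)·231
29 = 4 × 7 + 1  ⟹  1 = (-32)·397 + (55)·231
So (55)·231 ≡ 1 (mod 397), i.e. 231^(-1) ≡ 55 (mod 397).
Check: 231 × 55 = 12705 ≡ 1 (mod 397)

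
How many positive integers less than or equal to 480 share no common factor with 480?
128

480 = 2^5 × 3 × 5
φ(n) = n × ∏(1 - 1/p) for each prime p dividing n
φ(480) = 480 × (1 - 1/2) × (1 - 1/3) × (1 - 1/5) = 128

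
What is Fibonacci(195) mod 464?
146

Matrix identity: Q^n = [[F_(n+1), F_n], [F_n, F_(n-1)]] with Q = [[1,1],[1,0]].
n = 195 = 11000011₂. Square-and-multiply, entries mod 464:
Q^1 = [[1,1],[1,0]]
Q^3 = (Q^1)²·Q = [[3,2],[2,1]]
Q^6 = (Q^3)² = [[13,8],[8,5]]
Q^12 = (Q^6)² = [[233,144],[144,89]]
Q^24 = (Q^12)² = [[321,432],[432,353]]
Q^48 = (Q^24)² = [[129,240],[240,353]]
Q^97 = (Q^48)²·Q = [[145,1],[1,144]]
Q^195 = (Q^97)²·Q = [[435,146],[146,289]]
F_195 mod 464 = Q^195[0][1] = 146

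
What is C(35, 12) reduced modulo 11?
6

Using Lucas' theorem:
Write n=35 and k=12 in base 11:
n in base 11: [3, 2]
k in base 11: [1, 1]
C(35,12) mod 11 = ∏ C(n_i, k_i) mod 11
Digit binomials (mod 11): C(3,1) = 3; C(2,1) = 2
Product: 3 × 2 = 6 ≡ 6 (mod 11)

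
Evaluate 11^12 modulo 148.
1

Repeated squaring. Binary of 12 = 1100.
11^1 ≡ 11 (mod 148); 11^2 ≡ 121 (mod 148); 11^4 ≡ 137 (mod 148); 11^8 ≡ 121 (mod 148)
11^12 = 11^4 × 11^8 ≡ 1 (mod 148)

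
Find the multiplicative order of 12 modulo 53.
52

53 is prime, so ord(12) divides φ(53) = 52.
Divisors of 52: 1, 2, 4, 13, 26, 52.
Repeated squaring: 12^1 ≡ 12, 12^2 ≡ 38, 12^4 ≡ 13, 12^8 ≡ 10, 12^16 ≡ 47, 12^32 ≡ 36 (mod 53).
Test 12^d mod 53 for each divisor d in increasing order:
12^1 ≡ 12
12^2 ≡ 38
12^4 ≡ 13
12^13 = 12^8·12^4·12^1 ≡ 23
12^26 = 12^16·12^8·12^2 ≡ 52
12^52 = 12^32·12^16·12^4 ≡ 1  ← first divisor giving 1
The order is 52.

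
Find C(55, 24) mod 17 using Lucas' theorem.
0

Using Lucas' theorem:
Write n=55 and k=24 in base 17:
n in base 17: [3, 4]
k in base 17: [1, 7]
C(55,24) mod 17 = ∏ C(n_i, k_i) mod 17
Digit binomials (mod 17): C(3,1) = 3; C(4,7) = 0 (k_i > n_i)
Product: 3 × 0 = 0 ≡ 0 (mod 17)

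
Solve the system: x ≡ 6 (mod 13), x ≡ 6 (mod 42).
6

Using Chinese Remainder Theorem:
M = 13 × 42 = 546
M1 = 42, M2 = 13
y1 = 42^(-1) mod 13 = 9
y2 = 13^(-1) mod 42 = 13
x = (6×42×9 + 6×13×13) mod 546 = 6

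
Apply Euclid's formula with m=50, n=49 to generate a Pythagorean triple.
(99, 4900, 4901)

Euclid's formula: a = m² - n², b = 2mn, c = m² + n²
m = 50, n = 49
a = 50² - 49² = 2500 - 2401 = 99
b = 2 × 50 × 49 = 4900
c = 50² + 49² = 2500 + 2401 = 4901
Verification: 99² + 4900² = 9801 + 24010000 = 24019801 = 4901² ✓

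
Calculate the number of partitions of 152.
49686288421

p(n) counts ways to write n as a sum of positive integers (order ignored).
Euler's pentagonal recurrence: p(k) = p(k-1) + p(k-2) - p(k-5) - p(k-7) + p(k-12) + p(k-15) - ... (offsets j(3j∓1)/2, signs ++--, p(0)=1, p(<0)=0).
DP table for k = 0..151: p(0)=1, p(1)=1, p(2)=2, p(3)=3, p(4)=5, p(5)=7, p(6)=11, p(7)=15, p(8)=22, p(9)=30, p(10)=42, p(11)=56, p(12)=77, p(13)=101, p(14)=135, p(15)=176, p(16)=231, p(17)=297, p(18)=385, p(19)=490, p(20)=627, p(21)=792, p(22)=1002, p(23)=1255, p(24)=1575, p(25)=1958, p(26)=2436, p(27)=3010, p(28)=3718, p(29)=4565, p(30)=5604, p(31)=6842, p(32)=8349, p(33)=10143, p(34)=12310, p(35)=14883, p(36)=17977, p(37)=21637, p(38)=26015, p(39)=31185, p(40)=37338, p(41)=44583, p(42)=53174, p(43)=63261, p(44)=75175, p(45)=89134, p(46)=105558, p(47)=124754, p(48)=147273, p(49)=173525, p(50)=204226, p(51)=239943, p(52)=281589, p(53)=329931, p(54)=386155, p(55)=451276, p(56)=526823, p(57)=614154, p(58)=715220, p(59)=831820, p(60)=966467, p(61)=1121505, p(62)=1300156, p(63)=1505499, p(64)=1741630, p(65)=2012558, p(66)=2323520, p(67)=2679689, p(68)=3087735, p(69)=3554345, p(70)=4087968, p(71)=4697205, p(72)=5392783, p(73)=6185689, p(74)=7089500, p(75)=8118264, p(76)=9289091, p(77)=10619863, p(78)=12132164, p(79)=13848650, p(80)=15796476, p(81)=18004327, p(82)=20506255, p(83)=23338469, p(84)=26543660, p(85)=30167357, p(86)=34262962, p(87)=38887673, p(88)=44108109, p(89)=49995925, p(90)=56634173, p(91)=64112359, p(92)=72533807, p(93)=82010177, p(94)=92669720, p(95)=104651419, p(96)=118114304, p(97)=133230930, p(98)=150198136, p(99)=169229875, p(100)=190569292, p(101)=214481126, p(102)=241265379, p(103)=271248950, p(104)=304801365, p(105)=342325709, p(106)=384276336, p(107)=431149389, p(108)=483502844, p(109)=541946240, p(110)=607163746, p(111)=679903203, p(112)=761002156, p(113)=851376628, p(114)=952050665, p(115)=1064144451, p(116)=1188908248, p(117)=1327710076, p(118)=1482074143, p(119)=1653668665, p(120)=1844349560, p(121)=2056148051, p(122)=2291320912, p(123)=2552338241, p(124)=2841940500, p(125)=3163127352, p(126)=3519222692, p(127)=3913864295, p(128)=4351078600, p(129)=4835271870, p(130)=5371315400, p(131)=5964539504, p(132)=6620830889, p(133)=7346629512, p(134)=8149040695, p(135)=9035836076, p(136)=10015581680, p(137)=11097645016, p(138)=12292341831, p(139)=13610949895, p(140)=15065878135, p(141)=16670689208, p(142)=18440293320, p(143)=20390982757, p(144)=22540654445, p(145)=24908858009, p(146)=27517052599, p(147)=30388671978, p(148)=33549419497, p(149)=37027355200, p(150)=40853235313, p(151)=45060624582.
Final step: p(152) = p(151) + p(150) - p(147) - p(145) + p(140) + p(137) - p(130) - p(126) + p(117) + p(112) - p(101) - p(95) + p(82) + p(75) - p(60) - p(52) + p(35) + p(26) - p(7)
= 45060624582 + 40853235313 - 30388671978 - 24908858009 + 15065878135 + 11097645016 - 5371315400 - 3519222692 + 1327710076 + 761002156 - 214481126 - 104651419 + 20506255 + 8118264 - 966467 - 281589 + 14883 + 2436 - 15
= 49686288421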